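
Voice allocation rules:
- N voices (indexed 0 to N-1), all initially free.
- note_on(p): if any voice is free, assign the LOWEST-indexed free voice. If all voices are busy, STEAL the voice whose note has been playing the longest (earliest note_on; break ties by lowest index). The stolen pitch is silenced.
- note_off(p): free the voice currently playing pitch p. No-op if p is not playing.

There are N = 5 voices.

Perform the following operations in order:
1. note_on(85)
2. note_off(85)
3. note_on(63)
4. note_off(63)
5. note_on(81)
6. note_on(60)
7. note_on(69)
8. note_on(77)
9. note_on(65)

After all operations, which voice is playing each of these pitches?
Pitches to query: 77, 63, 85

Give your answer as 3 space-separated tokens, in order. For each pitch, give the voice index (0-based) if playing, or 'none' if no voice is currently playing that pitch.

Op 1: note_on(85): voice 0 is free -> assigned | voices=[85 - - - -]
Op 2: note_off(85): free voice 0 | voices=[- - - - -]
Op 3: note_on(63): voice 0 is free -> assigned | voices=[63 - - - -]
Op 4: note_off(63): free voice 0 | voices=[- - - - -]
Op 5: note_on(81): voice 0 is free -> assigned | voices=[81 - - - -]
Op 6: note_on(60): voice 1 is free -> assigned | voices=[81 60 - - -]
Op 7: note_on(69): voice 2 is free -> assigned | voices=[81 60 69 - -]
Op 8: note_on(77): voice 3 is free -> assigned | voices=[81 60 69 77 -]
Op 9: note_on(65): voice 4 is free -> assigned | voices=[81 60 69 77 65]

Answer: 3 none none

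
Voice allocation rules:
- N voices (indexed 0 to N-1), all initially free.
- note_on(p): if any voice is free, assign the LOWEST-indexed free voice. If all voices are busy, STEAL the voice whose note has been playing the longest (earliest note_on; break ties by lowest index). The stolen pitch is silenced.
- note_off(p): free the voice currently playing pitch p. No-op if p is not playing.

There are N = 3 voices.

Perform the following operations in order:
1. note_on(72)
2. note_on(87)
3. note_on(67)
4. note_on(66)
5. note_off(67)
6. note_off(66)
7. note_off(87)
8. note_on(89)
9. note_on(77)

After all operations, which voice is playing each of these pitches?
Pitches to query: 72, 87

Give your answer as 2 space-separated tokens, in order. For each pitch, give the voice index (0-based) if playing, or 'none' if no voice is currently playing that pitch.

Op 1: note_on(72): voice 0 is free -> assigned | voices=[72 - -]
Op 2: note_on(87): voice 1 is free -> assigned | voices=[72 87 -]
Op 3: note_on(67): voice 2 is free -> assigned | voices=[72 87 67]
Op 4: note_on(66): all voices busy, STEAL voice 0 (pitch 72, oldest) -> assign | voices=[66 87 67]
Op 5: note_off(67): free voice 2 | voices=[66 87 -]
Op 6: note_off(66): free voice 0 | voices=[- 87 -]
Op 7: note_off(87): free voice 1 | voices=[- - -]
Op 8: note_on(89): voice 0 is free -> assigned | voices=[89 - -]
Op 9: note_on(77): voice 1 is free -> assigned | voices=[89 77 -]

Answer: none none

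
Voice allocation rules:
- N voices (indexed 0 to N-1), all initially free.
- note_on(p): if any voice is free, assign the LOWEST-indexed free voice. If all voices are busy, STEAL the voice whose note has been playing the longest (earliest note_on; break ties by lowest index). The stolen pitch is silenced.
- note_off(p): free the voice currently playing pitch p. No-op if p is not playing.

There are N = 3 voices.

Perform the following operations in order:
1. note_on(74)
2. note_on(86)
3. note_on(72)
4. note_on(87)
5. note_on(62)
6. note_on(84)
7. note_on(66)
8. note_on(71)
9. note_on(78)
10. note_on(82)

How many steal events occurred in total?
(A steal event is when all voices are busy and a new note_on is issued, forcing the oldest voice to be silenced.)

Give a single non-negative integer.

Answer: 7

Derivation:
Op 1: note_on(74): voice 0 is free -> assigned | voices=[74 - -]
Op 2: note_on(86): voice 1 is free -> assigned | voices=[74 86 -]
Op 3: note_on(72): voice 2 is free -> assigned | voices=[74 86 72]
Op 4: note_on(87): all voices busy, STEAL voice 0 (pitch 74, oldest) -> assign | voices=[87 86 72]
Op 5: note_on(62): all voices busy, STEAL voice 1 (pitch 86, oldest) -> assign | voices=[87 62 72]
Op 6: note_on(84): all voices busy, STEAL voice 2 (pitch 72, oldest) -> assign | voices=[87 62 84]
Op 7: note_on(66): all voices busy, STEAL voice 0 (pitch 87, oldest) -> assign | voices=[66 62 84]
Op 8: note_on(71): all voices busy, STEAL voice 1 (pitch 62, oldest) -> assign | voices=[66 71 84]
Op 9: note_on(78): all voices busy, STEAL voice 2 (pitch 84, oldest) -> assign | voices=[66 71 78]
Op 10: note_on(82): all voices busy, STEAL voice 0 (pitch 66, oldest) -> assign | voices=[82 71 78]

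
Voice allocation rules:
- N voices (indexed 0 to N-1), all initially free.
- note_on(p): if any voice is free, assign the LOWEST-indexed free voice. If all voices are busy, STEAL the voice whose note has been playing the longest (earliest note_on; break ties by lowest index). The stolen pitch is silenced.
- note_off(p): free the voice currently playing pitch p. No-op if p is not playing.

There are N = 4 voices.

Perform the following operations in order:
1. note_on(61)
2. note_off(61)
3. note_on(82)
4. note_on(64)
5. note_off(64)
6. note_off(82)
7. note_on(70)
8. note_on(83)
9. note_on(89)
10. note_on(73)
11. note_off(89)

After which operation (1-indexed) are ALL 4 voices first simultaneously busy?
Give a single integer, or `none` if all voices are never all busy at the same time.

Answer: 10

Derivation:
Op 1: note_on(61): voice 0 is free -> assigned | voices=[61 - - -]
Op 2: note_off(61): free voice 0 | voices=[- - - -]
Op 3: note_on(82): voice 0 is free -> assigned | voices=[82 - - -]
Op 4: note_on(64): voice 1 is free -> assigned | voices=[82 64 - -]
Op 5: note_off(64): free voice 1 | voices=[82 - - -]
Op 6: note_off(82): free voice 0 | voices=[- - - -]
Op 7: note_on(70): voice 0 is free -> assigned | voices=[70 - - -]
Op 8: note_on(83): voice 1 is free -> assigned | voices=[70 83 - -]
Op 9: note_on(89): voice 2 is free -> assigned | voices=[70 83 89 -]
Op 10: note_on(73): voice 3 is free -> assigned | voices=[70 83 89 73]
Op 11: note_off(89): free voice 2 | voices=[70 83 - 73]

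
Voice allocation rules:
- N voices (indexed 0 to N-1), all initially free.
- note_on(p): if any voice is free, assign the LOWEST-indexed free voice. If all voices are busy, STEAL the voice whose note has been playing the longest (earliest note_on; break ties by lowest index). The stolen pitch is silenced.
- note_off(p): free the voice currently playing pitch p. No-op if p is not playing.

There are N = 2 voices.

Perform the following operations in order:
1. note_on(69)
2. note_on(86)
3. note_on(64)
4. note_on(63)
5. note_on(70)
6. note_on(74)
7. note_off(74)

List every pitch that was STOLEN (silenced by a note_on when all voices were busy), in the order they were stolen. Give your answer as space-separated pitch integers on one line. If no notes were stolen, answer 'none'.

Answer: 69 86 64 63

Derivation:
Op 1: note_on(69): voice 0 is free -> assigned | voices=[69 -]
Op 2: note_on(86): voice 1 is free -> assigned | voices=[69 86]
Op 3: note_on(64): all voices busy, STEAL voice 0 (pitch 69, oldest) -> assign | voices=[64 86]
Op 4: note_on(63): all voices busy, STEAL voice 1 (pitch 86, oldest) -> assign | voices=[64 63]
Op 5: note_on(70): all voices busy, STEAL voice 0 (pitch 64, oldest) -> assign | voices=[70 63]
Op 6: note_on(74): all voices busy, STEAL voice 1 (pitch 63, oldest) -> assign | voices=[70 74]
Op 7: note_off(74): free voice 1 | voices=[70 -]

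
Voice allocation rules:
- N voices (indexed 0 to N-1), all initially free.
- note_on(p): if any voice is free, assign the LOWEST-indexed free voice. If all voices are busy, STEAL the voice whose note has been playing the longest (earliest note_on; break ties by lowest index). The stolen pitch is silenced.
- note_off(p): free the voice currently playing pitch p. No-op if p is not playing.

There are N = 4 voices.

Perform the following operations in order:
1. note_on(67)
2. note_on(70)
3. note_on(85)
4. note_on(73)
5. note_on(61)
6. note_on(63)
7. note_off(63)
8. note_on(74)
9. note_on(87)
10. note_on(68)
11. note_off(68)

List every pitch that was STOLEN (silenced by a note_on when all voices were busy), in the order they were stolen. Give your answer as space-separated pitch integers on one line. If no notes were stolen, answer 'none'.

Answer: 67 70 85 73

Derivation:
Op 1: note_on(67): voice 0 is free -> assigned | voices=[67 - - -]
Op 2: note_on(70): voice 1 is free -> assigned | voices=[67 70 - -]
Op 3: note_on(85): voice 2 is free -> assigned | voices=[67 70 85 -]
Op 4: note_on(73): voice 3 is free -> assigned | voices=[67 70 85 73]
Op 5: note_on(61): all voices busy, STEAL voice 0 (pitch 67, oldest) -> assign | voices=[61 70 85 73]
Op 6: note_on(63): all voices busy, STEAL voice 1 (pitch 70, oldest) -> assign | voices=[61 63 85 73]
Op 7: note_off(63): free voice 1 | voices=[61 - 85 73]
Op 8: note_on(74): voice 1 is free -> assigned | voices=[61 74 85 73]
Op 9: note_on(87): all voices busy, STEAL voice 2 (pitch 85, oldest) -> assign | voices=[61 74 87 73]
Op 10: note_on(68): all voices busy, STEAL voice 3 (pitch 73, oldest) -> assign | voices=[61 74 87 68]
Op 11: note_off(68): free voice 3 | voices=[61 74 87 -]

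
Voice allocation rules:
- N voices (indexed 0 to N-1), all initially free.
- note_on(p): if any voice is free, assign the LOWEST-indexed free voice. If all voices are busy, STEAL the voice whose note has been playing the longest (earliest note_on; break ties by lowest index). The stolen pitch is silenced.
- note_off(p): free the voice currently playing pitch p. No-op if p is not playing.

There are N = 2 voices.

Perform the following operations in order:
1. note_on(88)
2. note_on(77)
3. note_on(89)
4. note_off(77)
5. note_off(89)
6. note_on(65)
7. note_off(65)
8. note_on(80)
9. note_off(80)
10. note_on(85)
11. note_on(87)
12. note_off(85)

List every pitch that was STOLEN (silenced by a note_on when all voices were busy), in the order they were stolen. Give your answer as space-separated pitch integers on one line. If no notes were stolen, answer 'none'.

Op 1: note_on(88): voice 0 is free -> assigned | voices=[88 -]
Op 2: note_on(77): voice 1 is free -> assigned | voices=[88 77]
Op 3: note_on(89): all voices busy, STEAL voice 0 (pitch 88, oldest) -> assign | voices=[89 77]
Op 4: note_off(77): free voice 1 | voices=[89 -]
Op 5: note_off(89): free voice 0 | voices=[- -]
Op 6: note_on(65): voice 0 is free -> assigned | voices=[65 -]
Op 7: note_off(65): free voice 0 | voices=[- -]
Op 8: note_on(80): voice 0 is free -> assigned | voices=[80 -]
Op 9: note_off(80): free voice 0 | voices=[- -]
Op 10: note_on(85): voice 0 is free -> assigned | voices=[85 -]
Op 11: note_on(87): voice 1 is free -> assigned | voices=[85 87]
Op 12: note_off(85): free voice 0 | voices=[- 87]

Answer: 88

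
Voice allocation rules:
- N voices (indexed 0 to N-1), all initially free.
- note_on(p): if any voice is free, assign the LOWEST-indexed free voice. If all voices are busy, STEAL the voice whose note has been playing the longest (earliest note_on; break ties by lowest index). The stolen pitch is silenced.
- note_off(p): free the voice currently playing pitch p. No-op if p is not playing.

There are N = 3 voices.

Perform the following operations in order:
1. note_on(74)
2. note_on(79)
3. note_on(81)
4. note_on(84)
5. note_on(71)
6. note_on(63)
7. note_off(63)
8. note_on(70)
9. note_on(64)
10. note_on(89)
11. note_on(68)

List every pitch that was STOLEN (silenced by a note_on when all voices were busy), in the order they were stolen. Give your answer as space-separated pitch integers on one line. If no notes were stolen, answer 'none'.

Answer: 74 79 81 84 71 70

Derivation:
Op 1: note_on(74): voice 0 is free -> assigned | voices=[74 - -]
Op 2: note_on(79): voice 1 is free -> assigned | voices=[74 79 -]
Op 3: note_on(81): voice 2 is free -> assigned | voices=[74 79 81]
Op 4: note_on(84): all voices busy, STEAL voice 0 (pitch 74, oldest) -> assign | voices=[84 79 81]
Op 5: note_on(71): all voices busy, STEAL voice 1 (pitch 79, oldest) -> assign | voices=[84 71 81]
Op 6: note_on(63): all voices busy, STEAL voice 2 (pitch 81, oldest) -> assign | voices=[84 71 63]
Op 7: note_off(63): free voice 2 | voices=[84 71 -]
Op 8: note_on(70): voice 2 is free -> assigned | voices=[84 71 70]
Op 9: note_on(64): all voices busy, STEAL voice 0 (pitch 84, oldest) -> assign | voices=[64 71 70]
Op 10: note_on(89): all voices busy, STEAL voice 1 (pitch 71, oldest) -> assign | voices=[64 89 70]
Op 11: note_on(68): all voices busy, STEAL voice 2 (pitch 70, oldest) -> assign | voices=[64 89 68]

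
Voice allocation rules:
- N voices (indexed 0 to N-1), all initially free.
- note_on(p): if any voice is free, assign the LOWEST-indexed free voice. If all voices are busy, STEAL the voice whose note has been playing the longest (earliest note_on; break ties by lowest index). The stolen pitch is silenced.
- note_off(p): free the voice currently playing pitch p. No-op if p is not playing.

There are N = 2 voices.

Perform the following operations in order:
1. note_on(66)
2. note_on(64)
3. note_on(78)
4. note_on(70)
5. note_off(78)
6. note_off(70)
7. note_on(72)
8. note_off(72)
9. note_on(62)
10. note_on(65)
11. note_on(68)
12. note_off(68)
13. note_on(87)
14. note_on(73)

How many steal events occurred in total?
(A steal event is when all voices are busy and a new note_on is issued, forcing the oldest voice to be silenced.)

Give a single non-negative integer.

Answer: 4

Derivation:
Op 1: note_on(66): voice 0 is free -> assigned | voices=[66 -]
Op 2: note_on(64): voice 1 is free -> assigned | voices=[66 64]
Op 3: note_on(78): all voices busy, STEAL voice 0 (pitch 66, oldest) -> assign | voices=[78 64]
Op 4: note_on(70): all voices busy, STEAL voice 1 (pitch 64, oldest) -> assign | voices=[78 70]
Op 5: note_off(78): free voice 0 | voices=[- 70]
Op 6: note_off(70): free voice 1 | voices=[- -]
Op 7: note_on(72): voice 0 is free -> assigned | voices=[72 -]
Op 8: note_off(72): free voice 0 | voices=[- -]
Op 9: note_on(62): voice 0 is free -> assigned | voices=[62 -]
Op 10: note_on(65): voice 1 is free -> assigned | voices=[62 65]
Op 11: note_on(68): all voices busy, STEAL voice 0 (pitch 62, oldest) -> assign | voices=[68 65]
Op 12: note_off(68): free voice 0 | voices=[- 65]
Op 13: note_on(87): voice 0 is free -> assigned | voices=[87 65]
Op 14: note_on(73): all voices busy, STEAL voice 1 (pitch 65, oldest) -> assign | voices=[87 73]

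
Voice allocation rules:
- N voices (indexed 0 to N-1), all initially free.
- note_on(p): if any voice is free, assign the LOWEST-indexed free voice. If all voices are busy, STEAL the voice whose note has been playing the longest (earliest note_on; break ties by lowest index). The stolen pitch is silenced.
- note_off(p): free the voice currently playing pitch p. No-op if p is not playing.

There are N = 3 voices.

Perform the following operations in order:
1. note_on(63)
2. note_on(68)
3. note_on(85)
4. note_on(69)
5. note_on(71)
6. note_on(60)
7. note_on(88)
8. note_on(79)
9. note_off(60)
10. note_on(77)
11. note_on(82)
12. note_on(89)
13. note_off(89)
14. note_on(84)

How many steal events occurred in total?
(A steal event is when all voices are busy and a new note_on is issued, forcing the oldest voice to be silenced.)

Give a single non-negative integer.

Op 1: note_on(63): voice 0 is free -> assigned | voices=[63 - -]
Op 2: note_on(68): voice 1 is free -> assigned | voices=[63 68 -]
Op 3: note_on(85): voice 2 is free -> assigned | voices=[63 68 85]
Op 4: note_on(69): all voices busy, STEAL voice 0 (pitch 63, oldest) -> assign | voices=[69 68 85]
Op 5: note_on(71): all voices busy, STEAL voice 1 (pitch 68, oldest) -> assign | voices=[69 71 85]
Op 6: note_on(60): all voices busy, STEAL voice 2 (pitch 85, oldest) -> assign | voices=[69 71 60]
Op 7: note_on(88): all voices busy, STEAL voice 0 (pitch 69, oldest) -> assign | voices=[88 71 60]
Op 8: note_on(79): all voices busy, STEAL voice 1 (pitch 71, oldest) -> assign | voices=[88 79 60]
Op 9: note_off(60): free voice 2 | voices=[88 79 -]
Op 10: note_on(77): voice 2 is free -> assigned | voices=[88 79 77]
Op 11: note_on(82): all voices busy, STEAL voice 0 (pitch 88, oldest) -> assign | voices=[82 79 77]
Op 12: note_on(89): all voices busy, STEAL voice 1 (pitch 79, oldest) -> assign | voices=[82 89 77]
Op 13: note_off(89): free voice 1 | voices=[82 - 77]
Op 14: note_on(84): voice 1 is free -> assigned | voices=[82 84 77]

Answer: 7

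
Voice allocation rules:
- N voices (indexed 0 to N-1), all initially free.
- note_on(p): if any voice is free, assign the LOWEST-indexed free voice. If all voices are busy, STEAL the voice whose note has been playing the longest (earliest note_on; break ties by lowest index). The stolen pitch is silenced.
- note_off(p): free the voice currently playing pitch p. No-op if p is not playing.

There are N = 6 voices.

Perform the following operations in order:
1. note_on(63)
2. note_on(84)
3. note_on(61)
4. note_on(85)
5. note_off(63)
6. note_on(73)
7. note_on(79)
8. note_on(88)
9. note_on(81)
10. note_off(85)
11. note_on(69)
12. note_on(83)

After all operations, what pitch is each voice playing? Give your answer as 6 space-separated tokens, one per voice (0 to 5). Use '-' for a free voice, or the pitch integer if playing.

Answer: 73 81 83 69 79 88

Derivation:
Op 1: note_on(63): voice 0 is free -> assigned | voices=[63 - - - - -]
Op 2: note_on(84): voice 1 is free -> assigned | voices=[63 84 - - - -]
Op 3: note_on(61): voice 2 is free -> assigned | voices=[63 84 61 - - -]
Op 4: note_on(85): voice 3 is free -> assigned | voices=[63 84 61 85 - -]
Op 5: note_off(63): free voice 0 | voices=[- 84 61 85 - -]
Op 6: note_on(73): voice 0 is free -> assigned | voices=[73 84 61 85 - -]
Op 7: note_on(79): voice 4 is free -> assigned | voices=[73 84 61 85 79 -]
Op 8: note_on(88): voice 5 is free -> assigned | voices=[73 84 61 85 79 88]
Op 9: note_on(81): all voices busy, STEAL voice 1 (pitch 84, oldest) -> assign | voices=[73 81 61 85 79 88]
Op 10: note_off(85): free voice 3 | voices=[73 81 61 - 79 88]
Op 11: note_on(69): voice 3 is free -> assigned | voices=[73 81 61 69 79 88]
Op 12: note_on(83): all voices busy, STEAL voice 2 (pitch 61, oldest) -> assign | voices=[73 81 83 69 79 88]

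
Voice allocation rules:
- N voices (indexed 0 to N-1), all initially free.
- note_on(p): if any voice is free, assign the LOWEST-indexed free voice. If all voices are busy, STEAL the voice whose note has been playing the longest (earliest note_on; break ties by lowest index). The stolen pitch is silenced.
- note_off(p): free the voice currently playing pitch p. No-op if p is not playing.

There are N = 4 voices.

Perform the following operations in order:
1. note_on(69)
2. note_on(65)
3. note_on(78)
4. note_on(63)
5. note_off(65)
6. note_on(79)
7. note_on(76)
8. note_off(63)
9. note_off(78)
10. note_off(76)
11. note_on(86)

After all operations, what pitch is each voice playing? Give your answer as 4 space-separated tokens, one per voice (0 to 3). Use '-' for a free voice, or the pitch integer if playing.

Answer: 86 79 - -

Derivation:
Op 1: note_on(69): voice 0 is free -> assigned | voices=[69 - - -]
Op 2: note_on(65): voice 1 is free -> assigned | voices=[69 65 - -]
Op 3: note_on(78): voice 2 is free -> assigned | voices=[69 65 78 -]
Op 4: note_on(63): voice 3 is free -> assigned | voices=[69 65 78 63]
Op 5: note_off(65): free voice 1 | voices=[69 - 78 63]
Op 6: note_on(79): voice 1 is free -> assigned | voices=[69 79 78 63]
Op 7: note_on(76): all voices busy, STEAL voice 0 (pitch 69, oldest) -> assign | voices=[76 79 78 63]
Op 8: note_off(63): free voice 3 | voices=[76 79 78 -]
Op 9: note_off(78): free voice 2 | voices=[76 79 - -]
Op 10: note_off(76): free voice 0 | voices=[- 79 - -]
Op 11: note_on(86): voice 0 is free -> assigned | voices=[86 79 - -]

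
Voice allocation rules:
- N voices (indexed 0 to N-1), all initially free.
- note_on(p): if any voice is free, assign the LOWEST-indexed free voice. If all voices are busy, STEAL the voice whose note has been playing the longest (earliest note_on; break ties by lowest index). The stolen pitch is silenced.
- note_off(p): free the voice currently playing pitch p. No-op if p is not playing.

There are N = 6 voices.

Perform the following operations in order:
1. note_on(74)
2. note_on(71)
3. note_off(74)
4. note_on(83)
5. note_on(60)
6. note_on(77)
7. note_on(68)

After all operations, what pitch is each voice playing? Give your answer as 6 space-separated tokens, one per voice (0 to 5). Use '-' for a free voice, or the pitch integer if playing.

Op 1: note_on(74): voice 0 is free -> assigned | voices=[74 - - - - -]
Op 2: note_on(71): voice 1 is free -> assigned | voices=[74 71 - - - -]
Op 3: note_off(74): free voice 0 | voices=[- 71 - - - -]
Op 4: note_on(83): voice 0 is free -> assigned | voices=[83 71 - - - -]
Op 5: note_on(60): voice 2 is free -> assigned | voices=[83 71 60 - - -]
Op 6: note_on(77): voice 3 is free -> assigned | voices=[83 71 60 77 - -]
Op 7: note_on(68): voice 4 is free -> assigned | voices=[83 71 60 77 68 -]

Answer: 83 71 60 77 68 -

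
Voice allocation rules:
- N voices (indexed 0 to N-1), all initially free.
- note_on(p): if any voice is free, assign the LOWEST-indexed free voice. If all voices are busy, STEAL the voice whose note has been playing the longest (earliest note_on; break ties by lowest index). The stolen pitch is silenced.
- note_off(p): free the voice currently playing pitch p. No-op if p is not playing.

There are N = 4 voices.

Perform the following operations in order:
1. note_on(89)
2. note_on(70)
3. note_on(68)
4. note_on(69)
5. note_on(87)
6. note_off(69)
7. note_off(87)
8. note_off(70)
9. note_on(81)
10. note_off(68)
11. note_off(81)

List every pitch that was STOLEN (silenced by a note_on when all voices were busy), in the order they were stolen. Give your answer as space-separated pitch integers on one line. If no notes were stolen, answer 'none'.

Op 1: note_on(89): voice 0 is free -> assigned | voices=[89 - - -]
Op 2: note_on(70): voice 1 is free -> assigned | voices=[89 70 - -]
Op 3: note_on(68): voice 2 is free -> assigned | voices=[89 70 68 -]
Op 4: note_on(69): voice 3 is free -> assigned | voices=[89 70 68 69]
Op 5: note_on(87): all voices busy, STEAL voice 0 (pitch 89, oldest) -> assign | voices=[87 70 68 69]
Op 6: note_off(69): free voice 3 | voices=[87 70 68 -]
Op 7: note_off(87): free voice 0 | voices=[- 70 68 -]
Op 8: note_off(70): free voice 1 | voices=[- - 68 -]
Op 9: note_on(81): voice 0 is free -> assigned | voices=[81 - 68 -]
Op 10: note_off(68): free voice 2 | voices=[81 - - -]
Op 11: note_off(81): free voice 0 | voices=[- - - -]

Answer: 89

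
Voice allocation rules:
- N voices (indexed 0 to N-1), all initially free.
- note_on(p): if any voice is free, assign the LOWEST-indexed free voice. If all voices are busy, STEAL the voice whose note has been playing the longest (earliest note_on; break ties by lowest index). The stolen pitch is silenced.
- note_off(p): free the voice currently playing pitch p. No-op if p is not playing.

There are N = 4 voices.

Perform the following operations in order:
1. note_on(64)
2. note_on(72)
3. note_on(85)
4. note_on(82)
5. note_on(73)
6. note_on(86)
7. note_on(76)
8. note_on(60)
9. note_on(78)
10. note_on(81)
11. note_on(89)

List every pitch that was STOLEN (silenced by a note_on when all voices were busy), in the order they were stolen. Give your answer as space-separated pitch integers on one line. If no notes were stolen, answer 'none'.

Op 1: note_on(64): voice 0 is free -> assigned | voices=[64 - - -]
Op 2: note_on(72): voice 1 is free -> assigned | voices=[64 72 - -]
Op 3: note_on(85): voice 2 is free -> assigned | voices=[64 72 85 -]
Op 4: note_on(82): voice 3 is free -> assigned | voices=[64 72 85 82]
Op 5: note_on(73): all voices busy, STEAL voice 0 (pitch 64, oldest) -> assign | voices=[73 72 85 82]
Op 6: note_on(86): all voices busy, STEAL voice 1 (pitch 72, oldest) -> assign | voices=[73 86 85 82]
Op 7: note_on(76): all voices busy, STEAL voice 2 (pitch 85, oldest) -> assign | voices=[73 86 76 82]
Op 8: note_on(60): all voices busy, STEAL voice 3 (pitch 82, oldest) -> assign | voices=[73 86 76 60]
Op 9: note_on(78): all voices busy, STEAL voice 0 (pitch 73, oldest) -> assign | voices=[78 86 76 60]
Op 10: note_on(81): all voices busy, STEAL voice 1 (pitch 86, oldest) -> assign | voices=[78 81 76 60]
Op 11: note_on(89): all voices busy, STEAL voice 2 (pitch 76, oldest) -> assign | voices=[78 81 89 60]

Answer: 64 72 85 82 73 86 76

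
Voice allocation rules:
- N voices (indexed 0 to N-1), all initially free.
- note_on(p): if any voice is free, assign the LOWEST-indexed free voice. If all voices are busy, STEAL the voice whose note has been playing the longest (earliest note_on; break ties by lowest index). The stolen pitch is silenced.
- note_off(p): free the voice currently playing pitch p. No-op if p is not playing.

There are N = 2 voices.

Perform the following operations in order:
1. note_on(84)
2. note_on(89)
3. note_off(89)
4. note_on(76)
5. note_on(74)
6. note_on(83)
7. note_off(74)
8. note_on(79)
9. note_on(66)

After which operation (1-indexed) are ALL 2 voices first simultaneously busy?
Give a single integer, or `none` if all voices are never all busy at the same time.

Answer: 2

Derivation:
Op 1: note_on(84): voice 0 is free -> assigned | voices=[84 -]
Op 2: note_on(89): voice 1 is free -> assigned | voices=[84 89]
Op 3: note_off(89): free voice 1 | voices=[84 -]
Op 4: note_on(76): voice 1 is free -> assigned | voices=[84 76]
Op 5: note_on(74): all voices busy, STEAL voice 0 (pitch 84, oldest) -> assign | voices=[74 76]
Op 6: note_on(83): all voices busy, STEAL voice 1 (pitch 76, oldest) -> assign | voices=[74 83]
Op 7: note_off(74): free voice 0 | voices=[- 83]
Op 8: note_on(79): voice 0 is free -> assigned | voices=[79 83]
Op 9: note_on(66): all voices busy, STEAL voice 1 (pitch 83, oldest) -> assign | voices=[79 66]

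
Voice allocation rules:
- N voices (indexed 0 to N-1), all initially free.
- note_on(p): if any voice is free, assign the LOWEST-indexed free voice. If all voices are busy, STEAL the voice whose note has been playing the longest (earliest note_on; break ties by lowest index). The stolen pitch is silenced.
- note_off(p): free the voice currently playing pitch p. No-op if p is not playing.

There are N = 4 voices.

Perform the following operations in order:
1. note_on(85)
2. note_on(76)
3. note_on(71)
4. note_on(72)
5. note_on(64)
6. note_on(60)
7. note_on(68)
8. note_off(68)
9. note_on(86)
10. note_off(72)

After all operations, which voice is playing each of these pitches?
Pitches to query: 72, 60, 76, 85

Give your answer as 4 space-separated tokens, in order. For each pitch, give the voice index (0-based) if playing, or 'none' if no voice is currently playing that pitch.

Answer: none 1 none none

Derivation:
Op 1: note_on(85): voice 0 is free -> assigned | voices=[85 - - -]
Op 2: note_on(76): voice 1 is free -> assigned | voices=[85 76 - -]
Op 3: note_on(71): voice 2 is free -> assigned | voices=[85 76 71 -]
Op 4: note_on(72): voice 3 is free -> assigned | voices=[85 76 71 72]
Op 5: note_on(64): all voices busy, STEAL voice 0 (pitch 85, oldest) -> assign | voices=[64 76 71 72]
Op 6: note_on(60): all voices busy, STEAL voice 1 (pitch 76, oldest) -> assign | voices=[64 60 71 72]
Op 7: note_on(68): all voices busy, STEAL voice 2 (pitch 71, oldest) -> assign | voices=[64 60 68 72]
Op 8: note_off(68): free voice 2 | voices=[64 60 - 72]
Op 9: note_on(86): voice 2 is free -> assigned | voices=[64 60 86 72]
Op 10: note_off(72): free voice 3 | voices=[64 60 86 -]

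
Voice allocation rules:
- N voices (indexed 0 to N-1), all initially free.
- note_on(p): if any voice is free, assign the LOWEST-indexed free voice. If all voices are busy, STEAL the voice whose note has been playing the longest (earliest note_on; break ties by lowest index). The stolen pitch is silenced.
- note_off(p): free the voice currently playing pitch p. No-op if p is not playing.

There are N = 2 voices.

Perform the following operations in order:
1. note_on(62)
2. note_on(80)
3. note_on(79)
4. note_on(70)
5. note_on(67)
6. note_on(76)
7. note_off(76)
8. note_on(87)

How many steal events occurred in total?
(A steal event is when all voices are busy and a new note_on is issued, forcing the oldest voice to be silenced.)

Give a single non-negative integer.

Op 1: note_on(62): voice 0 is free -> assigned | voices=[62 -]
Op 2: note_on(80): voice 1 is free -> assigned | voices=[62 80]
Op 3: note_on(79): all voices busy, STEAL voice 0 (pitch 62, oldest) -> assign | voices=[79 80]
Op 4: note_on(70): all voices busy, STEAL voice 1 (pitch 80, oldest) -> assign | voices=[79 70]
Op 5: note_on(67): all voices busy, STEAL voice 0 (pitch 79, oldest) -> assign | voices=[67 70]
Op 6: note_on(76): all voices busy, STEAL voice 1 (pitch 70, oldest) -> assign | voices=[67 76]
Op 7: note_off(76): free voice 1 | voices=[67 -]
Op 8: note_on(87): voice 1 is free -> assigned | voices=[67 87]

Answer: 4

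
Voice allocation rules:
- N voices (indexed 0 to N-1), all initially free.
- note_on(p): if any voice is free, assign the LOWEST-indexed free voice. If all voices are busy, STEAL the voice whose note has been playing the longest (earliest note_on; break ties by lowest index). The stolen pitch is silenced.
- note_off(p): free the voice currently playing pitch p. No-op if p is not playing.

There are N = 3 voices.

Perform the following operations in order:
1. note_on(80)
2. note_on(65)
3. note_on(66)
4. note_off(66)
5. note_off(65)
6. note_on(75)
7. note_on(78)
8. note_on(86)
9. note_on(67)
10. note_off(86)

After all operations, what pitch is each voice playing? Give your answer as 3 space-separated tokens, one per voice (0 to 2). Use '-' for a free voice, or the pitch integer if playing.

Op 1: note_on(80): voice 0 is free -> assigned | voices=[80 - -]
Op 2: note_on(65): voice 1 is free -> assigned | voices=[80 65 -]
Op 3: note_on(66): voice 2 is free -> assigned | voices=[80 65 66]
Op 4: note_off(66): free voice 2 | voices=[80 65 -]
Op 5: note_off(65): free voice 1 | voices=[80 - -]
Op 6: note_on(75): voice 1 is free -> assigned | voices=[80 75 -]
Op 7: note_on(78): voice 2 is free -> assigned | voices=[80 75 78]
Op 8: note_on(86): all voices busy, STEAL voice 0 (pitch 80, oldest) -> assign | voices=[86 75 78]
Op 9: note_on(67): all voices busy, STEAL voice 1 (pitch 75, oldest) -> assign | voices=[86 67 78]
Op 10: note_off(86): free voice 0 | voices=[- 67 78]

Answer: - 67 78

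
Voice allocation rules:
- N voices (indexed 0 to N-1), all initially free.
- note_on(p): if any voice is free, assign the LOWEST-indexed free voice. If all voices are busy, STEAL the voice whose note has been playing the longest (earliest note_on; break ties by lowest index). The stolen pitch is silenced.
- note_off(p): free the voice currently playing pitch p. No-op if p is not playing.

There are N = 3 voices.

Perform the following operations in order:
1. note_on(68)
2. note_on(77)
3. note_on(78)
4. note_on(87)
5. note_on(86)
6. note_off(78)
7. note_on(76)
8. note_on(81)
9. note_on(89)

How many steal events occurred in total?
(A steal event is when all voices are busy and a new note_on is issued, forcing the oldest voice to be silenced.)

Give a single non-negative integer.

Op 1: note_on(68): voice 0 is free -> assigned | voices=[68 - -]
Op 2: note_on(77): voice 1 is free -> assigned | voices=[68 77 -]
Op 3: note_on(78): voice 2 is free -> assigned | voices=[68 77 78]
Op 4: note_on(87): all voices busy, STEAL voice 0 (pitch 68, oldest) -> assign | voices=[87 77 78]
Op 5: note_on(86): all voices busy, STEAL voice 1 (pitch 77, oldest) -> assign | voices=[87 86 78]
Op 6: note_off(78): free voice 2 | voices=[87 86 -]
Op 7: note_on(76): voice 2 is free -> assigned | voices=[87 86 76]
Op 8: note_on(81): all voices busy, STEAL voice 0 (pitch 87, oldest) -> assign | voices=[81 86 76]
Op 9: note_on(89): all voices busy, STEAL voice 1 (pitch 86, oldest) -> assign | voices=[81 89 76]

Answer: 4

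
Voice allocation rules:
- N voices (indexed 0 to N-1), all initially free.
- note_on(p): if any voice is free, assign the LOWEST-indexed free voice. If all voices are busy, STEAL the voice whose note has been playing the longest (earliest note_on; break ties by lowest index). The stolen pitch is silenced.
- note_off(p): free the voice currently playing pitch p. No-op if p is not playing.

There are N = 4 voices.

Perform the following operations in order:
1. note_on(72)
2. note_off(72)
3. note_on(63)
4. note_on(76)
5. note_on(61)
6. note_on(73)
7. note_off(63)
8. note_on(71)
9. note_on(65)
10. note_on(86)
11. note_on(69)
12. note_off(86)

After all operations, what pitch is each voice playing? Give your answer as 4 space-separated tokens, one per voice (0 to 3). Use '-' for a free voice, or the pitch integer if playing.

Op 1: note_on(72): voice 0 is free -> assigned | voices=[72 - - -]
Op 2: note_off(72): free voice 0 | voices=[- - - -]
Op 3: note_on(63): voice 0 is free -> assigned | voices=[63 - - -]
Op 4: note_on(76): voice 1 is free -> assigned | voices=[63 76 - -]
Op 5: note_on(61): voice 2 is free -> assigned | voices=[63 76 61 -]
Op 6: note_on(73): voice 3 is free -> assigned | voices=[63 76 61 73]
Op 7: note_off(63): free voice 0 | voices=[- 76 61 73]
Op 8: note_on(71): voice 0 is free -> assigned | voices=[71 76 61 73]
Op 9: note_on(65): all voices busy, STEAL voice 1 (pitch 76, oldest) -> assign | voices=[71 65 61 73]
Op 10: note_on(86): all voices busy, STEAL voice 2 (pitch 61, oldest) -> assign | voices=[71 65 86 73]
Op 11: note_on(69): all voices busy, STEAL voice 3 (pitch 73, oldest) -> assign | voices=[71 65 86 69]
Op 12: note_off(86): free voice 2 | voices=[71 65 - 69]

Answer: 71 65 - 69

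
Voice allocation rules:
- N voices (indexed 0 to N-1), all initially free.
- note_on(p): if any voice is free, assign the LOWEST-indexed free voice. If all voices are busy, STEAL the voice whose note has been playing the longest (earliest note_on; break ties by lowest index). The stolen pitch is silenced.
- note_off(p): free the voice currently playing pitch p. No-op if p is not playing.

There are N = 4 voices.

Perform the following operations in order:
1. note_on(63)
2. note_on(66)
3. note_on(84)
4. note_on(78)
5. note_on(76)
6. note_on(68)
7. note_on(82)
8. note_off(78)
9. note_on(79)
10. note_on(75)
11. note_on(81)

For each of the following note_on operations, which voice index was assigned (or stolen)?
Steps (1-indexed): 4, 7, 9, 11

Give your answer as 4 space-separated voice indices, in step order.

Op 1: note_on(63): voice 0 is free -> assigned | voices=[63 - - -]
Op 2: note_on(66): voice 1 is free -> assigned | voices=[63 66 - -]
Op 3: note_on(84): voice 2 is free -> assigned | voices=[63 66 84 -]
Op 4: note_on(78): voice 3 is free -> assigned | voices=[63 66 84 78]
Op 5: note_on(76): all voices busy, STEAL voice 0 (pitch 63, oldest) -> assign | voices=[76 66 84 78]
Op 6: note_on(68): all voices busy, STEAL voice 1 (pitch 66, oldest) -> assign | voices=[76 68 84 78]
Op 7: note_on(82): all voices busy, STEAL voice 2 (pitch 84, oldest) -> assign | voices=[76 68 82 78]
Op 8: note_off(78): free voice 3 | voices=[76 68 82 -]
Op 9: note_on(79): voice 3 is free -> assigned | voices=[76 68 82 79]
Op 10: note_on(75): all voices busy, STEAL voice 0 (pitch 76, oldest) -> assign | voices=[75 68 82 79]
Op 11: note_on(81): all voices busy, STEAL voice 1 (pitch 68, oldest) -> assign | voices=[75 81 82 79]

Answer: 3 2 3 1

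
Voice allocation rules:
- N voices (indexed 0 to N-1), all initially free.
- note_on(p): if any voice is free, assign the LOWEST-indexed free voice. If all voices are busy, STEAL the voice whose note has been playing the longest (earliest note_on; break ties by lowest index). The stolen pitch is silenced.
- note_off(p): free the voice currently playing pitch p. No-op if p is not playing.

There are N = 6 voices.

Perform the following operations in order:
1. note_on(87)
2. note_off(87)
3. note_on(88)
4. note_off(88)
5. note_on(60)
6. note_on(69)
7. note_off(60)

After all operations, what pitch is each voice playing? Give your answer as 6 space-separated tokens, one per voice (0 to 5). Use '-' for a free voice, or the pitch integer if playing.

Answer: - 69 - - - -

Derivation:
Op 1: note_on(87): voice 0 is free -> assigned | voices=[87 - - - - -]
Op 2: note_off(87): free voice 0 | voices=[- - - - - -]
Op 3: note_on(88): voice 0 is free -> assigned | voices=[88 - - - - -]
Op 4: note_off(88): free voice 0 | voices=[- - - - - -]
Op 5: note_on(60): voice 0 is free -> assigned | voices=[60 - - - - -]
Op 6: note_on(69): voice 1 is free -> assigned | voices=[60 69 - - - -]
Op 7: note_off(60): free voice 0 | voices=[- 69 - - - -]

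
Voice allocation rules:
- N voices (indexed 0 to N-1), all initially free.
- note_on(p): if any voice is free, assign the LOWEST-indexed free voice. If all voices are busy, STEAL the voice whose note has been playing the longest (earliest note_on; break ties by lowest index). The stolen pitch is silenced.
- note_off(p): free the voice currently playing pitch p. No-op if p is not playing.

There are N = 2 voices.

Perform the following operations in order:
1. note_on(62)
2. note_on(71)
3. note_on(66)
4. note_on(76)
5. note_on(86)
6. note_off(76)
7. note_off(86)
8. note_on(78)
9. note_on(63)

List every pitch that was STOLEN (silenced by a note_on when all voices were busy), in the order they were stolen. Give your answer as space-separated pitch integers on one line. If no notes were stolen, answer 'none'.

Answer: 62 71 66

Derivation:
Op 1: note_on(62): voice 0 is free -> assigned | voices=[62 -]
Op 2: note_on(71): voice 1 is free -> assigned | voices=[62 71]
Op 3: note_on(66): all voices busy, STEAL voice 0 (pitch 62, oldest) -> assign | voices=[66 71]
Op 4: note_on(76): all voices busy, STEAL voice 1 (pitch 71, oldest) -> assign | voices=[66 76]
Op 5: note_on(86): all voices busy, STEAL voice 0 (pitch 66, oldest) -> assign | voices=[86 76]
Op 6: note_off(76): free voice 1 | voices=[86 -]
Op 7: note_off(86): free voice 0 | voices=[- -]
Op 8: note_on(78): voice 0 is free -> assigned | voices=[78 -]
Op 9: note_on(63): voice 1 is free -> assigned | voices=[78 63]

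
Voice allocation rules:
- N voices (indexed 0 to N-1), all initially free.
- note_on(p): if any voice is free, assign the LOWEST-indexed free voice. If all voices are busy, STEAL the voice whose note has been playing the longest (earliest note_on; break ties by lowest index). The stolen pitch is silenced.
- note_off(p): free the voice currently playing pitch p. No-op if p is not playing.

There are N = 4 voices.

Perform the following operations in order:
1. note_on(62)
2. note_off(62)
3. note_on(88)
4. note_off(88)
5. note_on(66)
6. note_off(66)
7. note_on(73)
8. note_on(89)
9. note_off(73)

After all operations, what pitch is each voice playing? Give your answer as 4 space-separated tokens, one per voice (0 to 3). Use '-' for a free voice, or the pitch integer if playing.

Answer: - 89 - -

Derivation:
Op 1: note_on(62): voice 0 is free -> assigned | voices=[62 - - -]
Op 2: note_off(62): free voice 0 | voices=[- - - -]
Op 3: note_on(88): voice 0 is free -> assigned | voices=[88 - - -]
Op 4: note_off(88): free voice 0 | voices=[- - - -]
Op 5: note_on(66): voice 0 is free -> assigned | voices=[66 - - -]
Op 6: note_off(66): free voice 0 | voices=[- - - -]
Op 7: note_on(73): voice 0 is free -> assigned | voices=[73 - - -]
Op 8: note_on(89): voice 1 is free -> assigned | voices=[73 89 - -]
Op 9: note_off(73): free voice 0 | voices=[- 89 - -]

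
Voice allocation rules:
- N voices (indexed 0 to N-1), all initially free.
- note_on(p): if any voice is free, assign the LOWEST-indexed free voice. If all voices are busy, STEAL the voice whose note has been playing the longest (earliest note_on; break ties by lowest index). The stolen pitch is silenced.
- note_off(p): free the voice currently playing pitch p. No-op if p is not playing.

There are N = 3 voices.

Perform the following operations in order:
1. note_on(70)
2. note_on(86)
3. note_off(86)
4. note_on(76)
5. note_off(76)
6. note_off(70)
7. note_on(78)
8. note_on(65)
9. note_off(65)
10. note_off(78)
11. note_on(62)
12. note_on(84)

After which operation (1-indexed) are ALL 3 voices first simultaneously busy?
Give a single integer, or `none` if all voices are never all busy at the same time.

Answer: none

Derivation:
Op 1: note_on(70): voice 0 is free -> assigned | voices=[70 - -]
Op 2: note_on(86): voice 1 is free -> assigned | voices=[70 86 -]
Op 3: note_off(86): free voice 1 | voices=[70 - -]
Op 4: note_on(76): voice 1 is free -> assigned | voices=[70 76 -]
Op 5: note_off(76): free voice 1 | voices=[70 - -]
Op 6: note_off(70): free voice 0 | voices=[- - -]
Op 7: note_on(78): voice 0 is free -> assigned | voices=[78 - -]
Op 8: note_on(65): voice 1 is free -> assigned | voices=[78 65 -]
Op 9: note_off(65): free voice 1 | voices=[78 - -]
Op 10: note_off(78): free voice 0 | voices=[- - -]
Op 11: note_on(62): voice 0 is free -> assigned | voices=[62 - -]
Op 12: note_on(84): voice 1 is free -> assigned | voices=[62 84 -]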